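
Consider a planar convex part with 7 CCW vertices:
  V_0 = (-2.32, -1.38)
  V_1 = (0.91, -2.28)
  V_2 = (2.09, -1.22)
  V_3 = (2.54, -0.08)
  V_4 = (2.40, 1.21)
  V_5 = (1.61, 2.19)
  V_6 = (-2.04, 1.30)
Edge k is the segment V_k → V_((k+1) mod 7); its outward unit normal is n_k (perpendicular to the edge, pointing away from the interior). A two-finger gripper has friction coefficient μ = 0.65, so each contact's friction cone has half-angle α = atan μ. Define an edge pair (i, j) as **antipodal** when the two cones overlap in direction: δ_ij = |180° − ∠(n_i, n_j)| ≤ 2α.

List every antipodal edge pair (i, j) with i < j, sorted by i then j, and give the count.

α = atan 0.65 = 33.02°;  2α = 66.05°
n_0 = (-0.2684, -0.9633)
n_1 = (+0.6683, -0.7439)
n_2 = (+0.9302, -0.3672)
n_3 = (+0.9942, +0.1079)
n_4 = (+0.7785, +0.6276)
n_5 = (-0.2369, +0.9715)
n_6 = (-0.9946, +0.1039)
  (0,1): δ = 122.50°  ·
  (0,2): δ = 95.97°  ·
  (0,3): δ = 68.24°  ·
  (0,4): δ = 35.56°  ✓
  (0,5): δ = 29.27°  ✓
  (0,6): δ = 99.61°  ·
  (1,2): δ = 153.47°  ·
  (1,3): δ = 125.74°  ·
  (1,4): δ = 93.06°  ·
  (1,5): δ = 28.23°  ✓
  (1,6): δ = 42.10°  ✓
  (2,3): δ = 152.27°  ·
  (2,4): δ = 119.59°  ·
  (2,5): δ = 54.76°  ✓
  (2,6): δ = 15.58°  ✓
  (3,4): δ = 147.32°  ·
  (3,5): δ = 82.49°  ·
  (3,6): δ = 12.16°  ✓
  (4,5): δ = 115.17°  ·
  (4,6): δ = 44.84°  ✓
  (5,6): δ = 109.67°  ·
antipodal pairs: 8

count = 8; pairs: (0,4), (0,5), (1,5), (1,6), (2,5), (2,6), (3,6), (4,6)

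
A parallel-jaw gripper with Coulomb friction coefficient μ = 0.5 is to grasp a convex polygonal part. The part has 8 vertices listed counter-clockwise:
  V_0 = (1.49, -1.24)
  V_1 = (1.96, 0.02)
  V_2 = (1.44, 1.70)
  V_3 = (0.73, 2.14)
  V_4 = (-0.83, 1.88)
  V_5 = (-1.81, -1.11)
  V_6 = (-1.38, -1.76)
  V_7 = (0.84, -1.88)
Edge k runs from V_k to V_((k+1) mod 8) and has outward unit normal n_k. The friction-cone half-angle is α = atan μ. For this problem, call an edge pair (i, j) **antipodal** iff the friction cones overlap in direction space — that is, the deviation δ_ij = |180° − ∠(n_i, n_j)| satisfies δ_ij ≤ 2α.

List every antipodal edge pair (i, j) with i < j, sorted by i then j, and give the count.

α = atan 0.5 = 26.57°;  2α = 53.13°
n_0 = (+0.9369, -0.3495)
n_1 = (+0.9553, +0.2957)
n_2 = (+0.5268, +0.8500)
n_3 = (-0.1644, +0.9864)
n_4 = (-0.9503, +0.3115)
n_5 = (-0.8340, -0.5517)
n_6 = (-0.0540, -0.9985)
n_7 = (+0.7016, -0.7126)
  (0,1): δ = 142.35°  ·
  (0,2): δ = 101.33°  ·
  (0,3): δ = 60.08°  ·
  (0,4): δ = 2.31°  ✓
  (0,5): δ = 53.94°  ·
  (0,6): δ = 107.36°  ·
  (0,7): δ = 155.01°  ·
  (1,2): δ = 138.99°  ·
  (1,3): δ = 97.74°  ·
  (1,4): δ = 35.35°  ✓
  (1,5): δ = 16.29°  ✓
  (1,6): δ = 69.71°  ·
  (1,7): δ = 117.36°  ·
  (2,3): δ = 138.75°  ·
  (2,4): δ = 76.36°  ·
  (2,5): δ = 24.73°  ✓
  (2,6): δ = 28.69°  ✓
  (2,7): δ = 76.34°  ·
  (3,4): δ = 117.61°  ·
  (3,5): δ = 65.98°  ·
  (3,6): δ = 12.56°  ✓
  (3,7): δ = 35.09°  ✓
  (4,5): δ = 128.37°  ·
  (4,6): δ = 74.95°  ·
  (4,7): δ = 27.30°  ✓
  (5,6): δ = 126.58°  ·
  (5,7): δ = 78.93°  ·
  (6,7): δ = 132.35°  ·
antipodal pairs: 8

count = 8; pairs: (0,4), (1,4), (1,5), (2,5), (2,6), (3,6), (3,7), (4,7)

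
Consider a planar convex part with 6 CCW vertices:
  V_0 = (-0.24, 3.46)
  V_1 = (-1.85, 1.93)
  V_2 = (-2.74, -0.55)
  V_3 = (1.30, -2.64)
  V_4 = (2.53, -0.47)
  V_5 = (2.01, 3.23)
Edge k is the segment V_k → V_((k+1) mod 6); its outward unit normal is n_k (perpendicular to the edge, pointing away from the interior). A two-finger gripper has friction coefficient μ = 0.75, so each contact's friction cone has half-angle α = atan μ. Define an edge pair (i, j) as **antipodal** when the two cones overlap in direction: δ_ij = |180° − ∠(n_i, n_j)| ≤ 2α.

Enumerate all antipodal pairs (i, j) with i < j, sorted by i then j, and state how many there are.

count = 8; pairs: (0,2), (0,3), (0,4), (1,3), (1,4), (2,4), (2,5), (3,5)

α = atan 0.75 = 36.87°;  2α = 73.74°
n_0 = (-0.6889, +0.7249)
n_1 = (-0.9412, +0.3378)
n_2 = (-0.4595, -0.8882)
n_3 = (+0.8700, -0.4931)
n_4 = (+0.9903, +0.1392)
n_5 = (+0.1017, +0.9948)
  (0,1): δ = 153.28°  ·
  (0,2): δ = 70.89°  ✓
  (0,3): δ = 16.91°  ✓
  (0,4): δ = 54.46°  ✓
  (0,5): δ = 130.62°  ·
  (1,2): δ = 97.61°  ·
  (1,3): δ = 9.80°  ✓
  (1,4): δ = 27.74°  ✓
  (1,5): δ = 103.90°  ·
  (2,3): δ = 92.19°  ·
  (2,4): δ = 54.65°  ✓
  (2,5): δ = 21.52°  ✓
  (3,4): δ = 142.45°  ·
  (3,5): δ = 66.29°  ✓
  (4,5): δ = 103.84°  ·
antipodal pairs: 8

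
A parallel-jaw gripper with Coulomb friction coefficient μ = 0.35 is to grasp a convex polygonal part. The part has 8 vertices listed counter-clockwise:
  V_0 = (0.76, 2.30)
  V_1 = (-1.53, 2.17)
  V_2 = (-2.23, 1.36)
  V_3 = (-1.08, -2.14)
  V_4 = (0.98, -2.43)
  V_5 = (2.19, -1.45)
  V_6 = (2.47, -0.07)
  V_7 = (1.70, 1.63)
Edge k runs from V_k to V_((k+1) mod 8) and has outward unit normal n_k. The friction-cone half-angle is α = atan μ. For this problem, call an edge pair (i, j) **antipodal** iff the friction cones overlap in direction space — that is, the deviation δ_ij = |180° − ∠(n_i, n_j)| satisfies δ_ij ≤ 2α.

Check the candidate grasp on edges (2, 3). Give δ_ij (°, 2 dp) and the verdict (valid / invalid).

α = atan 0.35 = 19.29°;  2α = 38.58°
edge 2: e_2 = (+1.15, -3.50);  n_2 = (-0.9500, -0.3122)
edge 3: e_3 = (+2.06, -0.29);  n_3 = (-0.1394, -0.9902)
∠(n_2, n_3) = 63.80°
δ = |180° − 63.80°| = 116.20°
116.20° > 2α = 38.58°  →  invalid

δ = 116.20°, invalid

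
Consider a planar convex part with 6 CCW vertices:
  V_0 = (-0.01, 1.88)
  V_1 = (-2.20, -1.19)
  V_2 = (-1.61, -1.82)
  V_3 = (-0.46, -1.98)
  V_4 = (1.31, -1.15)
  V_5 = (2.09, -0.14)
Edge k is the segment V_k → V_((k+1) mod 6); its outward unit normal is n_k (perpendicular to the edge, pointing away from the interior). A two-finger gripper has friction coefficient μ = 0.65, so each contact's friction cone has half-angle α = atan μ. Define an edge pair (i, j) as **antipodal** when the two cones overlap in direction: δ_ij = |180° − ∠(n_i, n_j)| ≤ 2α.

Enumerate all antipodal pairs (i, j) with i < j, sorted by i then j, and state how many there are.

α = atan 0.65 = 33.02°;  2α = 66.05°
n_0 = (-0.8141, +0.5807)
n_1 = (-0.7299, -0.6836)
n_2 = (-0.1378, -0.9905)
n_3 = (+0.4246, -0.9054)
n_4 = (+0.7915, -0.6112)
n_5 = (+0.6932, +0.7207)
  (0,1): δ = 101.38°  ·
  (0,2): δ = 62.42°  ✓
  (0,3): δ = 29.37°  ✓
  (0,4): δ = 2.18°  ✓
  (0,5): δ = 81.61°  ·
  (1,2): δ = 141.04°  ·
  (1,3): δ = 108.00°  ·
  (1,4): δ = 80.80°  ·
  (1,5): δ = 2.99°  ✓
  (2,3): δ = 146.96°  ·
  (2,4): δ = 119.76°  ·
  (2,5): δ = 35.97°  ✓
  (3,4): δ = 152.80°  ·
  (3,5): δ = 69.01°  ·
  (4,5): δ = 96.21°  ·
antipodal pairs: 5

count = 5; pairs: (0,2), (0,3), (0,4), (1,5), (2,5)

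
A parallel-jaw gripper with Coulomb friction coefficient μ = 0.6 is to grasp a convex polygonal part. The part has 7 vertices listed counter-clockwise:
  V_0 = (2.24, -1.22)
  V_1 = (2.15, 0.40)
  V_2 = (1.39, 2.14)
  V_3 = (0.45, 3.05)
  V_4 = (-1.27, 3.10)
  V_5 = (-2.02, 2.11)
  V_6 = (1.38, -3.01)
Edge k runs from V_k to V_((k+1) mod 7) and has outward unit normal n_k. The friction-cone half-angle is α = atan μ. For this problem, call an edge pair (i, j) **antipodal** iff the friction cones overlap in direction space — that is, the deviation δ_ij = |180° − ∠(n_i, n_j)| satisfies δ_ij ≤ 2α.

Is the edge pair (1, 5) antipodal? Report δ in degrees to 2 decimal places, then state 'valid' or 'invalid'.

α = atan 0.6 = 30.96°;  2α = 61.93°
edge 1: e_1 = (-0.76, +1.74);  n_1 = (+0.9164, +0.4003)
edge 5: e_5 = (+3.40, -5.12);  n_5 = (-0.8331, -0.5532)
∠(n_1, n_5) = 170.01°
δ = |180° − 170.01°| = 9.99°
9.99° ≤ 2α = 61.93°  →  valid

δ = 9.99°, valid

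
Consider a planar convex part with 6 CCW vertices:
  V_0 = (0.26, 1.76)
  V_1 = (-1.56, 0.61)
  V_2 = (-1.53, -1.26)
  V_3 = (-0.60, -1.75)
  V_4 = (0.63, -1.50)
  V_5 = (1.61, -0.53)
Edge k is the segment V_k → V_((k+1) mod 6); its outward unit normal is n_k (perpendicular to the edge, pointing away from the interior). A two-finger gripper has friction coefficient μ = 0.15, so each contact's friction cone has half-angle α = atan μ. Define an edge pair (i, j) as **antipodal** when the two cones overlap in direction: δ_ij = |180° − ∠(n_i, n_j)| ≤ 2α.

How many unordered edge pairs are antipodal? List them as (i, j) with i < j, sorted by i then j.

count = 1; pairs: (0,4)

α = atan 0.15 = 8.53°;  2α = 17.06°
n_0 = (-0.5342, +0.8454)
n_1 = (-0.9999, -0.0160)
n_2 = (-0.4661, -0.8847)
n_3 = (+0.1992, -0.9800)
n_4 = (+0.7035, -0.7107)
n_5 = (+0.8615, +0.5078)
  (0,1): δ = 121.37°  ·
  (0,2): δ = 60.07°  ·
  (0,3): δ = 20.80°  ·
  (0,4): δ = 12.42°  ✓
  (0,5): δ = 88.23°  ·
  (1,2): δ = 118.70°  ·
  (1,3): δ = 79.43°  ·
  (1,4): δ = 46.21°  ·
  (1,5): δ = 29.60°  ·
  (2,3): δ = 140.73°  ·
  (2,4): δ = 107.51°  ·
  (2,5): δ = 31.70°  ·
  (3,4): δ = 146.78°  ·
  (3,5): δ = 70.97°  ·
  (4,5): δ = 104.19°  ·
antipodal pairs: 1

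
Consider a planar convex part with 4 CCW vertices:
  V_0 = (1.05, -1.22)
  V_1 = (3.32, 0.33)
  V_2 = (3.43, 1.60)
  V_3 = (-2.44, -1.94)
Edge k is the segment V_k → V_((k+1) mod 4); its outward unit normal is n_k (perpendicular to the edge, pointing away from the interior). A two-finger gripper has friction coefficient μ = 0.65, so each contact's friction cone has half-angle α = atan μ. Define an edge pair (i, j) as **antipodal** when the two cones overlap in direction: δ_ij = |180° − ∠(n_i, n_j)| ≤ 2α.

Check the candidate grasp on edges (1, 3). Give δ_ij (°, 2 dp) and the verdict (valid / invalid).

α = atan 0.65 = 33.02°;  2α = 66.05°
edge 1: e_1 = (+0.11, +1.27);  n_1 = (+0.9963, -0.0863)
edge 3: e_3 = (+3.49, +0.72);  n_3 = (+0.2020, -0.9794)
∠(n_1, n_3) = 73.39°
δ = |180° − 73.39°| = 106.61°
106.61° > 2α = 66.05°  →  invalid

δ = 106.61°, invalid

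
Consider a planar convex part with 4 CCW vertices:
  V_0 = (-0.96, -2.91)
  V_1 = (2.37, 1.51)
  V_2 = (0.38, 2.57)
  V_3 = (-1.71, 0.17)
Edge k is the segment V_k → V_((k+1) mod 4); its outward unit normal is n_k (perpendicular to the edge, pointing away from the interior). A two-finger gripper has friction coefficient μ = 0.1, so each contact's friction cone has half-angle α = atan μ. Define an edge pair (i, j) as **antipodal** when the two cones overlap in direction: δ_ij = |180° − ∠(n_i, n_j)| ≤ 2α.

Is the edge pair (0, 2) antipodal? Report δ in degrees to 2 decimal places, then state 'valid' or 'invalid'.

α = atan 0.1 = 5.71°;  2α = 11.42°
edge 0: e_0 = (+3.33, +4.42);  n_0 = (+0.7987, -0.6017)
edge 2: e_2 = (-2.09, -2.40);  n_2 = (-0.7541, +0.6567)
∠(n_0, n_2) = 175.94°
δ = |180° − 175.94°| = 4.06°
4.06° ≤ 2α = 11.42°  →  valid

δ = 4.06°, valid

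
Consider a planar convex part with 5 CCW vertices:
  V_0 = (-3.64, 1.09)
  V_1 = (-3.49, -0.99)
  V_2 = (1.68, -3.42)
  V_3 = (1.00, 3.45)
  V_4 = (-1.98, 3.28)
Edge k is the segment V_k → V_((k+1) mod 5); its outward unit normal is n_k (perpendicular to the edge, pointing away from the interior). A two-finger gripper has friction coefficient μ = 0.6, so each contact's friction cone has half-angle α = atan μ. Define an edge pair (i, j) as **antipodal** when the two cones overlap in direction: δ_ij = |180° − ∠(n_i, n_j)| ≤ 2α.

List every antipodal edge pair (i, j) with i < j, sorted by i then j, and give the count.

count = 4; pairs: (0,2), (1,2), (1,3), (2,4)

α = atan 0.6 = 30.96°;  2α = 61.93°
n_0 = (-0.9974, -0.0719)
n_1 = (-0.4254, -0.9050)
n_2 = (+0.9951, +0.0985)
n_3 = (-0.0570, +0.9984)
n_4 = (-0.7969, +0.6041)
  (0,1): δ = 119.30°  ·
  (0,2): δ = 1.53°  ✓
  (0,3): δ = 89.14°  ·
  (0,4): δ = 138.71°  ·
  (1,2): δ = 59.17°  ✓
  (1,3): δ = 28.44°  ✓
  (1,4): δ = 78.01°  ·
  (2,3): δ = 92.39°  ·
  (2,4): δ = 42.81°  ✓
  (3,4): δ = 130.43°  ·
antipodal pairs: 4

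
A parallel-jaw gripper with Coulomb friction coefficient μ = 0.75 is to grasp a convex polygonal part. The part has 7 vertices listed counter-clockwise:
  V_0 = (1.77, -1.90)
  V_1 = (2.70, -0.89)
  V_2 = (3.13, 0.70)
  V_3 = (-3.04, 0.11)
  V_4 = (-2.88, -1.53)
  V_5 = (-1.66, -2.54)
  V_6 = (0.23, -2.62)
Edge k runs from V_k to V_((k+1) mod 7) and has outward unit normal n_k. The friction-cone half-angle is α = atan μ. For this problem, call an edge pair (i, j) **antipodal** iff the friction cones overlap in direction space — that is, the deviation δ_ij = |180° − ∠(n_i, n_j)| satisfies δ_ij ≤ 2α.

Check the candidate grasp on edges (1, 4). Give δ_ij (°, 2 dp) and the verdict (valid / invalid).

α = atan 0.75 = 36.87°;  2α = 73.74°
edge 1: e_1 = (+0.43, +1.59);  n_1 = (+0.9653, -0.2611)
edge 4: e_4 = (+1.22, -1.01);  n_4 = (-0.6377, -0.7703)
∠(n_1, n_4) = 114.49°
δ = |180° − 114.49°| = 65.51°
65.51° ≤ 2α = 73.74°  →  valid

δ = 65.51°, valid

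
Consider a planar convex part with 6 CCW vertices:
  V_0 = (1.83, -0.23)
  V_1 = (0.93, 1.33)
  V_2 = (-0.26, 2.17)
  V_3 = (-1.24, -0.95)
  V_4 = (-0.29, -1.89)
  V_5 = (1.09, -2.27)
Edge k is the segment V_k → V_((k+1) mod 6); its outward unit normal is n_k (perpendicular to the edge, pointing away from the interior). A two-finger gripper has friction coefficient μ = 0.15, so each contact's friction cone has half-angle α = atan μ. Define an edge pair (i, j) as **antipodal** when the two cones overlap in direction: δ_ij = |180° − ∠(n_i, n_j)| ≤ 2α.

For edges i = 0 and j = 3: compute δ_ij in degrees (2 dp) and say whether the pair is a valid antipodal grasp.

α = atan 0.15 = 8.53°;  2α = 17.06°
edge 0: e_0 = (-0.90, +1.56);  n_0 = (+0.8662, +0.4997)
edge 3: e_3 = (+0.95, -0.94);  n_3 = (-0.7034, -0.7108)
∠(n_0, n_3) = 164.68°
δ = |180° − 164.68°| = 15.32°
15.32° ≤ 2α = 17.06°  →  valid

δ = 15.32°, valid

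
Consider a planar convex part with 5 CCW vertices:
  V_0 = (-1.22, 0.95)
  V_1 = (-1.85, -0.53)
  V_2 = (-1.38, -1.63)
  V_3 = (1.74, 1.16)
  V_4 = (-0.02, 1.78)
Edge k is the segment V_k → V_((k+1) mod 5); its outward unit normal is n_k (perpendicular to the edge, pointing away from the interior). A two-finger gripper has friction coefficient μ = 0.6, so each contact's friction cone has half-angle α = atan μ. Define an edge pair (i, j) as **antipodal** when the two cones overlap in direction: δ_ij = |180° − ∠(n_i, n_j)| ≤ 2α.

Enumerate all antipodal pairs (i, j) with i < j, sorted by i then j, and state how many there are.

α = atan 0.6 = 30.96°;  2α = 61.93°
n_0 = (-0.9201, +0.3917)
n_1 = (-0.9196, -0.3929)
n_2 = (+0.6666, -0.7454)
n_3 = (+0.3323, +0.9432)
n_4 = (-0.5689, +0.8224)
  (0,1): δ = 133.81°  ·
  (0,2): δ = 25.14°  ✓
  (0,3): δ = 93.65°  ·
  (0,4): δ = 147.73°  ·
  (1,2): δ = 71.33°  ·
  (1,3): δ = 47.46°  ✓
  (1,4): δ = 101.53°  ·
  (2,3): δ = 61.21°  ✓
  (2,4): δ = 7.13°  ✓
  (3,4): δ = 125.92°  ·
antipodal pairs: 4

count = 4; pairs: (0,2), (1,3), (2,3), (2,4)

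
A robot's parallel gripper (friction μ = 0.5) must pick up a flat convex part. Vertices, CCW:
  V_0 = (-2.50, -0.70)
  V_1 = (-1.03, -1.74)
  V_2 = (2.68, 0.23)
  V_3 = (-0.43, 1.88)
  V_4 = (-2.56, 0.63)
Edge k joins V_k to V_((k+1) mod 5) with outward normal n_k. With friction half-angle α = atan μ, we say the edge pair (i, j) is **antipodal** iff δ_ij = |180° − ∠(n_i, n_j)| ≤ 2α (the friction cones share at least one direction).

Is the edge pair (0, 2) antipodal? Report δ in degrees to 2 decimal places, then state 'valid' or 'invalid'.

δ = 7.33°, valid

α = atan 0.5 = 26.57°;  2α = 53.13°
edge 0: e_0 = (+1.47, -1.04);  n_0 = (-0.5776, -0.8164)
edge 2: e_2 = (-3.11, +1.65);  n_2 = (+0.4687, +0.8834)
∠(n_0, n_2) = 172.67°
δ = |180° − 172.67°| = 7.33°
7.33° ≤ 2α = 53.13°  →  valid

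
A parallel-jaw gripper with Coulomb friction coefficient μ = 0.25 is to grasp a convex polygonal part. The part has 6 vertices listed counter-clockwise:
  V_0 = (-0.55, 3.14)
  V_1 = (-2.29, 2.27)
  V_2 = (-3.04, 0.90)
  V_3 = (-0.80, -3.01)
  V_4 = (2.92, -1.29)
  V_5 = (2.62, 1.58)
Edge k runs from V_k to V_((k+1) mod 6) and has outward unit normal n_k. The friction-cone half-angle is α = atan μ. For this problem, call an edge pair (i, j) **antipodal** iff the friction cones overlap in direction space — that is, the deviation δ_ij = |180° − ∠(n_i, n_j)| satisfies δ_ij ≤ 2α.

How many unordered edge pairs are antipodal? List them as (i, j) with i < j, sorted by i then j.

α = atan 0.25 = 14.04°;  2α = 28.07°
n_0 = (-0.4472, +0.8944)
n_1 = (-0.8772, +0.4802)
n_2 = (-0.8677, -0.4971)
n_3 = (+0.4197, -0.9077)
n_4 = (+0.9946, +0.1040)
n_5 = (+0.4415, +0.8972)
  (0,1): δ = 145.26°  ·
  (0,2): δ = 86.76°  ·
  (0,3): δ = 1.75°  ✓
  (0,4): δ = 69.40°  ·
  (0,5): δ = 127.23°  ·
  (1,2): δ = 121.49°  ·
  (1,3): δ = 36.49°  ·
  (1,4): δ = 34.67°  ·
  (1,5): δ = 92.50°  ·
  (2,3): δ = 94.99°  ·
  (2,4): δ = 23.84°  ✓
  (2,5): δ = 33.99°  ·
  (3,4): δ = 108.85°  ·
  (3,5): δ = 51.02°  ·
  (4,5): δ = 122.17°  ·
antipodal pairs: 2

count = 2; pairs: (0,3), (2,4)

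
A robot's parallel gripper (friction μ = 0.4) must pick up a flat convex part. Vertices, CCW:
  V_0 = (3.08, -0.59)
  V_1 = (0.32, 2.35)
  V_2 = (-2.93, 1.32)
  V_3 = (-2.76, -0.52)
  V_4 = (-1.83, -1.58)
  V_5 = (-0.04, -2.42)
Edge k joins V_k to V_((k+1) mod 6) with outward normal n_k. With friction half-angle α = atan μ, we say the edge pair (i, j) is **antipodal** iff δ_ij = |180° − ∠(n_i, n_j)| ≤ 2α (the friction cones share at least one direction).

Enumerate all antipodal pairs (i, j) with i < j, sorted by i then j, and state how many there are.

α = atan 0.4 = 21.80°;  2α = 43.60°
n_0 = (+0.7291, +0.6844)
n_1 = (-0.3021, +0.9533)
n_2 = (-0.9958, -0.0920)
n_3 = (-0.7517, -0.6595)
n_4 = (-0.4248, -0.9053)
n_5 = (+0.5059, -0.8626)
  (0,1): δ = 115.61°  ·
  (0,2): δ = 37.91°  ✓
  (0,3): δ = 1.93°  ✓
  (0,4): δ = 21.67°  ✓
  (0,5): δ = 77.20°  ·
  (1,2): δ = 102.31°  ·
  (1,3): δ = 66.32°  ·
  (1,4): δ = 42.72°  ✓
  (1,5): δ = 12.81°  ✓
  (2,3): δ = 144.02°  ·
  (2,4): δ = 120.42°  ·
  (2,5): δ = 64.89°  ·
  (3,4): δ = 156.40°  ·
  (3,5): δ = 100.87°  ·
  (4,5): δ = 124.47°  ·
antipodal pairs: 5

count = 5; pairs: (0,2), (0,3), (0,4), (1,4), (1,5)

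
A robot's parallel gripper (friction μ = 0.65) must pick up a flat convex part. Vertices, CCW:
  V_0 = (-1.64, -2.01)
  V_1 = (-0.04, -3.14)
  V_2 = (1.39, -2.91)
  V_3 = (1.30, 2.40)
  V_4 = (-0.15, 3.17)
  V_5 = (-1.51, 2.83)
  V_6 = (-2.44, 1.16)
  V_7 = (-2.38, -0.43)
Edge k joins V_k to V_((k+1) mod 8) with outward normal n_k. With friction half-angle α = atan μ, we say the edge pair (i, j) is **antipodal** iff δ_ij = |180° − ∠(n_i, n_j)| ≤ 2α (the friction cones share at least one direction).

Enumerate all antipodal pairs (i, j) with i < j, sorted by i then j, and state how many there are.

α = atan 0.65 = 33.02°;  2α = 66.05°
n_0 = (-0.5769, -0.8168)
n_1 = (+0.1588, -0.9873)
n_2 = (+0.9999, +0.0169)
n_3 = (+0.4690, +0.8832)
n_4 = (-0.2425, +0.9701)
n_5 = (-0.8737, +0.4865)
n_6 = (-0.9993, -0.0377)
n_7 = (-0.9056, -0.4241)
  (0,1): δ = 135.63°  ·
  (0,2): δ = 53.80°  ✓
  (0,3): δ = 7.26°  ✓
  (0,4): δ = 49.27°  ✓
  (0,5): δ = 96.12°  ·
  (0,6): δ = 127.39°  ·
  (0,7): δ = 150.33°  ·
  (1,2): δ = 98.17°  ·
  (1,3): δ = 37.11°  ✓
  (1,4): δ = 4.90°  ✓
  (1,5): δ = 51.75°  ✓
  (1,6): δ = 83.02°  ·
  (1,7): δ = 105.96°  ·
  (2,3): δ = 118.94°  ·
  (2,4): δ = 76.93°  ·
  (2,5): δ = 30.08°  ✓
  (2,6): δ = 1.19°  ✓
  (2,7): δ = 24.13°  ✓
  (3,4): δ = 137.99°  ·
  (3,5): δ = 91.14°  ·
  (3,6): δ = 59.87°  ✓
  (3,7): δ = 36.93°  ✓
  (4,5): δ = 133.15°  ·
  (4,6): δ = 101.88°  ·
  (4,7): δ = 78.94°  ·
  (5,6): δ = 148.73°  ·
  (5,7): δ = 125.79°  ·
  (6,7): δ = 157.06°  ·
antipodal pairs: 11

count = 11; pairs: (0,2), (0,3), (0,4), (1,3), (1,4), (1,5), (2,5), (2,6), (2,7), (3,6), (3,7)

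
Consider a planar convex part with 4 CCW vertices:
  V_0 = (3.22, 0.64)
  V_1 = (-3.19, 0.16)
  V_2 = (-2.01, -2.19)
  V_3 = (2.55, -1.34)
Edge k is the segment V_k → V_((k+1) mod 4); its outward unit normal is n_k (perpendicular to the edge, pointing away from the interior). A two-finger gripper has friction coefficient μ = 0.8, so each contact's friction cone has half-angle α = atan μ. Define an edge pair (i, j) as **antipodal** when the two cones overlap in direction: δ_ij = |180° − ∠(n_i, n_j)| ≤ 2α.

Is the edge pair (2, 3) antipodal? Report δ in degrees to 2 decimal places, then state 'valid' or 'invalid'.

α = atan 0.8 = 38.66°;  2α = 77.32°
edge 2: e_2 = (+4.56, +0.85);  n_2 = (+0.1832, -0.9831)
edge 3: e_3 = (+0.67, +1.98);  n_3 = (+0.9472, -0.3205)
∠(n_2, n_3) = 60.75°
δ = |180° − 60.75°| = 119.25°
119.25° > 2α = 77.32°  →  invalid

δ = 119.25°, invalid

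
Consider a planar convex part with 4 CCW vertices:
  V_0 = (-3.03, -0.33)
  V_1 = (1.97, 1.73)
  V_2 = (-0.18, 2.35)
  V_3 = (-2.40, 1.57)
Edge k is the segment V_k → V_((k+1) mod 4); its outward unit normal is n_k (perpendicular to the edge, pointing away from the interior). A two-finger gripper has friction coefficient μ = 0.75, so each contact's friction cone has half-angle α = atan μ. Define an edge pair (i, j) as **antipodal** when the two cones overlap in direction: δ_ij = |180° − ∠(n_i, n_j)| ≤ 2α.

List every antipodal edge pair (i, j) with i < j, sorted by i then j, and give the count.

count = 3; pairs: (0,1), (0,2), (0,3)

α = atan 0.75 = 36.87°;  2α = 73.74°
n_0 = (+0.3809, -0.9246)
n_1 = (+0.2771, +0.9608)
n_2 = (-0.3315, +0.9435)
n_3 = (-0.9492, +0.3147)
  (0,1): δ = 38.48°  ✓
  (0,2): δ = 3.03°  ✓
  (0,3): δ = 49.26°  ✓
  (1,2): δ = 144.55°  ·
  (1,3): δ = 92.26°  ·
  (2,3): δ = 127.70°  ·
antipodal pairs: 3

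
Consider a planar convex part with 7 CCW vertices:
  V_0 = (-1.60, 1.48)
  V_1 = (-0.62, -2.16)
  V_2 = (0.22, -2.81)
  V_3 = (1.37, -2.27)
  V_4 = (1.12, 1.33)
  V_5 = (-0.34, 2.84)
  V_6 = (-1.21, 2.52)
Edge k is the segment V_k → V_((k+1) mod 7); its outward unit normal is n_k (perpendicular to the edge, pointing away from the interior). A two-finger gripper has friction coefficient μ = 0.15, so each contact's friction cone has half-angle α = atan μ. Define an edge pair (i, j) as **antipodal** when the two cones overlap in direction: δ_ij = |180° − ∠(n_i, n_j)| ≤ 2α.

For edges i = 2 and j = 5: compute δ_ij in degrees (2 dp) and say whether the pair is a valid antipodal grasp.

α = atan 0.15 = 8.53°;  2α = 17.06°
edge 2: e_2 = (+1.15, +0.54);  n_2 = (+0.4250, -0.9052)
edge 5: e_5 = (-0.87, -0.32);  n_5 = (-0.3452, +0.9385)
∠(n_2, n_5) = 175.04°
δ = |180° − 175.04°| = 4.96°
4.96° ≤ 2α = 17.06°  →  valid

δ = 4.96°, valid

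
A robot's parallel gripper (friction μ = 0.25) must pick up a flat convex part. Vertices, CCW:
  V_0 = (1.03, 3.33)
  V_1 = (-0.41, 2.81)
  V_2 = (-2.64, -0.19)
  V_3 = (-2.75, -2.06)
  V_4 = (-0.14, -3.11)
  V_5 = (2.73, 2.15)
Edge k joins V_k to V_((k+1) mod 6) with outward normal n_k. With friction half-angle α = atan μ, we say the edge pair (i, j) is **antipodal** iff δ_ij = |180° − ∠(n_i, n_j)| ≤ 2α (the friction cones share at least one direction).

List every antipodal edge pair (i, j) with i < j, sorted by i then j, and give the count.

α = atan 0.25 = 14.04°;  2α = 28.07°
n_0 = (-0.3396, +0.9406)
n_1 = (-0.8026, +0.5966)
n_2 = (-0.9983, +0.0587)
n_3 = (-0.3732, -0.9277)
n_4 = (+0.8778, -0.4790)
n_5 = (+0.5702, +0.8215)
  (0,1): δ = 146.48°  ·
  (0,2): δ = 113.22°  ·
  (0,3): δ = 41.77°  ·
  (0,4): δ = 41.53°  ·
  (0,5): δ = 125.38°  ·
  (1,2): δ = 146.74°  ·
  (1,3): δ = 75.29°  ·
  (1,4): δ = 8.01°  ✓
  (1,5): δ = 91.86°  ·
  (2,3): δ = 108.55°  ·
  (2,4): δ = 25.25°  ✓
  (2,5): δ = 58.60°  ·
  (3,4): δ = 96.70°  ·
  (3,5): δ = 12.85°  ✓
  (4,5): δ = 96.15°  ·
antipodal pairs: 3

count = 3; pairs: (1,4), (2,4), (3,5)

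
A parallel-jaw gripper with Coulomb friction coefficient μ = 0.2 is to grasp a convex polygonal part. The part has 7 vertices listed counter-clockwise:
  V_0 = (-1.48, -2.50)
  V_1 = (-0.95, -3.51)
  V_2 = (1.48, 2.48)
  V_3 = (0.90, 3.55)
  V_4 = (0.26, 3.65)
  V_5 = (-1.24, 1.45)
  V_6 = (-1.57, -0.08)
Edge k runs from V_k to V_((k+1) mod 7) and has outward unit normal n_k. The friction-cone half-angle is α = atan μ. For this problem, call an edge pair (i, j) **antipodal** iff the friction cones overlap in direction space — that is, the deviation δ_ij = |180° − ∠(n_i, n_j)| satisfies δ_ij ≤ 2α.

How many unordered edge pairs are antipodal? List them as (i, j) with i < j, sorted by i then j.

count = 3; pairs: (0,2), (1,4), (1,5)

α = atan 0.2 = 11.31°;  2α = 22.62°
n_0 = (-0.8855, -0.4647)
n_1 = (+0.9267, -0.3759)
n_2 = (+0.8791, +0.4765)
n_3 = (+0.1544, +0.9880)
n_4 = (-0.8262, +0.5633)
n_5 = (-0.9775, +0.2108)
n_6 = (-0.9993, -0.0372)
  (0,1): δ = 49.77°  ·
  (0,2): δ = 0.77°  ✓
  (0,3): δ = 53.43°  ·
  (0,4): δ = 118.02°  ·
  (0,5): δ = 140.14°  ·
  (0,6): δ = 154.44°  ·
  (1,2): δ = 129.46°  ·
  (1,3): δ = 76.80°  ·
  (1,4): δ = 12.21°  ✓
  (1,5): δ = 9.91°  ✓
  (1,6): δ = 24.21°  ·
  (2,3): δ = 127.34°  ·
  (2,4): δ = 62.75°  ·
  (2,5): δ = 40.63°  ·
  (2,6): δ = 26.33°  ·
  (3,4): δ = 115.41°  ·
  (3,5): δ = 93.29°  ·
  (3,6): δ = 78.99°  ·
  (4,5): δ = 157.88°  ·
  (4,6): δ = 143.58°  ·
  (5,6): δ = 165.70°  ·
antipodal pairs: 3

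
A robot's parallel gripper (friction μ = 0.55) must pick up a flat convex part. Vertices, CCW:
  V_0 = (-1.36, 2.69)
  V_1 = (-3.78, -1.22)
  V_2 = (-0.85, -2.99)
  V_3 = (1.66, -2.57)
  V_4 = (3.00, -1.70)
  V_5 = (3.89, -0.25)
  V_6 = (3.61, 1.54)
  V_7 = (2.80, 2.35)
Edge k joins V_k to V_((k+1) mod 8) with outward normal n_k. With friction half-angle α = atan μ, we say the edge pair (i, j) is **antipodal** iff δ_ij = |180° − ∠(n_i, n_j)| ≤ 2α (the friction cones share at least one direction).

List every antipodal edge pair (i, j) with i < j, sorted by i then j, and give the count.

α = atan 0.55 = 28.81°;  2α = 57.62°
n_0 = (-0.8503, +0.5263)
n_1 = (-0.5171, -0.8559)
n_2 = (+0.1650, -0.9863)
n_3 = (+0.5445, -0.8387)
n_4 = (+0.8523, -0.5231)
n_5 = (+0.9880, +0.1545)
n_6 = (+0.7071, +0.7071)
n_7 = (+0.0815, +0.9967)
  (0,1): δ = 89.38°  ·
  (0,2): δ = 48.75°  ✓
  (0,3): δ = 25.25°  ✓
  (0,4): δ = 0.21°  ✓
  (0,5): δ = 40.64°  ✓
  (0,6): δ = 76.75°  ·
  (0,7): δ = 117.08°  ·
  (1,2): δ = 139.36°  ·
  (1,3): δ = 115.87°  ·
  (1,4): δ = 90.41°  ·
  (1,5): δ = 49.97°  ✓
  (1,6): δ = 13.86°  ✓
  (1,7): δ = 26.46°  ✓
  (2,3): δ = 156.51°  ·
  (2,4): δ = 131.04°  ·
  (2,5): δ = 90.61°  ·
  (2,6): δ = 54.50°  ✓
  (2,7): δ = 14.17°  ✓
  (3,4): δ = 154.54°  ·
  (3,5): δ = 114.10°  ·
  (3,6): δ = 77.99°  ·
  (3,7): δ = 37.67°  ✓
  (4,5): δ = 139.57°  ·
  (4,6): δ = 103.46°  ·
  (4,7): δ = 63.13°  ·
  (5,6): δ = 143.89°  ·
  (5,7): δ = 103.56°  ·
  (6,7): δ = 139.67°  ·
antipodal pairs: 10

count = 10; pairs: (0,2), (0,3), (0,4), (0,5), (1,5), (1,6), (1,7), (2,6), (2,7), (3,7)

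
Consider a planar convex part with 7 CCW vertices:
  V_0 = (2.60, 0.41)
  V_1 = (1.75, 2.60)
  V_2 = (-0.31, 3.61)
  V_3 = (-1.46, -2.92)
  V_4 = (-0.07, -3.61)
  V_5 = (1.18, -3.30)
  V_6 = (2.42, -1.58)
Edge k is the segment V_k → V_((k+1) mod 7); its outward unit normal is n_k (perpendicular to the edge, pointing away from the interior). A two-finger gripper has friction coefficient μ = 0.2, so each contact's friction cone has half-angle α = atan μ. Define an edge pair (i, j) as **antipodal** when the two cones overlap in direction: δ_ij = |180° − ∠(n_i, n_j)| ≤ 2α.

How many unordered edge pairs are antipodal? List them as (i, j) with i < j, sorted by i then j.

count = 2; pairs: (1,3), (2,6)

α = atan 0.2 = 11.31°;  2α = 22.62°
n_0 = (+0.9322, +0.3618)
n_1 = (+0.4402, +0.8979)
n_2 = (-0.9848, +0.1734)
n_3 = (-0.4446, -0.8957)
n_4 = (+0.2407, -0.9706)
n_5 = (+0.8112, -0.5848)
n_6 = (+0.9959, -0.0901)
  (0,1): δ = 137.33°  ·
  (0,2): δ = 31.20°  ·
  (0,3): δ = 42.39°  ·
  (0,4): δ = 82.72°  ·
  (0,5): δ = 123.00°  ·
  (0,6): δ = 153.62°  ·
  (1,2): δ = 73.87°  ·
  (1,3): δ = 0.28°  ✓
  (1,4): δ = 40.05°  ·
  (1,5): δ = 80.33°  ·
  (1,6): δ = 110.95°  ·
  (2,3): δ = 106.41°  ·
  (2,4): δ = 66.08°  ·
  (2,5): δ = 25.80°  ·
  (2,6): δ = 4.82°  ✓
  (3,4): δ = 139.67°  ·
  (3,5): δ = 99.39°  ·
  (3,6): δ = 68.77°  ·
  (4,5): δ = 139.72°  ·
  (4,6): δ = 109.10°  ·
  (5,6): δ = 149.38°  ·
antipodal pairs: 2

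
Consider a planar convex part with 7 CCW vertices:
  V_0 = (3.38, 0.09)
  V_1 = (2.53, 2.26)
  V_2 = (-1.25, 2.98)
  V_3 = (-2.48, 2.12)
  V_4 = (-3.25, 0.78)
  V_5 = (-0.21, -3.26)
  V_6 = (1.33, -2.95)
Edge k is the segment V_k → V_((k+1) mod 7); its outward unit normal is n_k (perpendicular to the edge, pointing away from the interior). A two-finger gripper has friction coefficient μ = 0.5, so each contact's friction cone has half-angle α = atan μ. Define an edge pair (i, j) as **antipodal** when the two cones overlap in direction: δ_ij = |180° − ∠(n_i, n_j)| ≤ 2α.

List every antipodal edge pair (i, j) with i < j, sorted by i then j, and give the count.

α = atan 0.5 = 26.57°;  2α = 53.13°
n_0 = (+0.9311, +0.3647)
n_1 = (+0.1871, +0.9823)
n_2 = (-0.5730, +0.8195)
n_3 = (-0.8670, +0.4982)
n_4 = (-0.7990, -0.6013)
n_5 = (+0.1973, -0.9803)
n_6 = (+0.8291, -0.5591)
  (0,1): δ = 122.17°  ·
  (0,2): δ = 76.43°  ·
  (0,3): δ = 51.27°  ✓
  (0,4): δ = 15.57°  ✓
  (0,5): δ = 79.99°  ·
  (0,6): δ = 124.62°  ·
  (1,2): δ = 134.25°  ·
  (1,3): δ = 109.10°  ·
  (1,4): δ = 42.26°  ✓
  (1,5): δ = 22.17°  ✓
  (1,6): δ = 66.79°  ·
  (2,3): δ = 154.84°  ·
  (2,4): δ = 88.00°  ·
  (2,5): δ = 23.58°  ✓
  (2,6): δ = 21.05°  ✓
  (3,4): δ = 113.16°  ·
  (3,5): δ = 48.74°  ✓
  (3,6): δ = 4.11°  ✓
  (4,5): δ = 115.58°  ·
  (4,6): δ = 70.95°  ·
  (5,6): δ = 135.37°  ·
antipodal pairs: 8

count = 8; pairs: (0,3), (0,4), (1,4), (1,5), (2,5), (2,6), (3,5), (3,6)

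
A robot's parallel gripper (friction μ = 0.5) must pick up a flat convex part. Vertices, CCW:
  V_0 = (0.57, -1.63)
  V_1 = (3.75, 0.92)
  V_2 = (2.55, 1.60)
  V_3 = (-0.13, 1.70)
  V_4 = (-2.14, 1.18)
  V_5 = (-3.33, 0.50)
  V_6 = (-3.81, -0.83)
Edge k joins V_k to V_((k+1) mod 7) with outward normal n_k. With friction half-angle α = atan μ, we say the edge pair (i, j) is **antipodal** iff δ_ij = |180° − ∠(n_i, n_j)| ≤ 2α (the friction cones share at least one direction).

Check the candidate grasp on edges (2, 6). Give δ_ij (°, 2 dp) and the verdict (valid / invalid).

α = atan 0.5 = 26.57°;  2α = 53.13°
edge 2: e_2 = (-2.68, +0.10);  n_2 = (+0.0373, +0.9993)
edge 6: e_6 = (+4.38, -0.80);  n_6 = (-0.1797, -0.9837)
∠(n_2, n_6) = 171.79°
δ = |180° − 171.79°| = 8.21°
8.21° ≤ 2α = 53.13°  →  valid

δ = 8.21°, valid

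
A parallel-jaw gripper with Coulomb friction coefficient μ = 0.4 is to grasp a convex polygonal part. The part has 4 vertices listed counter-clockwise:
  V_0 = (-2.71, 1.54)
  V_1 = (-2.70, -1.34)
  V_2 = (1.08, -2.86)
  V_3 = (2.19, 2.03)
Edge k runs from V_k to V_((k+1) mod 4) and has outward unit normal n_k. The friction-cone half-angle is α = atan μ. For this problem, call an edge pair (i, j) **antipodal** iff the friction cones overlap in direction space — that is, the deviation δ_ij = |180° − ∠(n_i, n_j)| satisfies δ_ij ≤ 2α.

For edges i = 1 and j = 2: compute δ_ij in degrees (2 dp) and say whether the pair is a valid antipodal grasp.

δ = 80.88°, invalid

α = atan 0.4 = 21.80°;  2α = 43.60°
edge 1: e_1 = (+3.78, -1.52);  n_1 = (-0.3731, -0.9278)
edge 2: e_2 = (+1.11, +4.89);  n_2 = (+0.9752, -0.2214)
∠(n_1, n_2) = 99.12°
δ = |180° − 99.12°| = 80.88°
80.88° > 2α = 43.60°  →  invalid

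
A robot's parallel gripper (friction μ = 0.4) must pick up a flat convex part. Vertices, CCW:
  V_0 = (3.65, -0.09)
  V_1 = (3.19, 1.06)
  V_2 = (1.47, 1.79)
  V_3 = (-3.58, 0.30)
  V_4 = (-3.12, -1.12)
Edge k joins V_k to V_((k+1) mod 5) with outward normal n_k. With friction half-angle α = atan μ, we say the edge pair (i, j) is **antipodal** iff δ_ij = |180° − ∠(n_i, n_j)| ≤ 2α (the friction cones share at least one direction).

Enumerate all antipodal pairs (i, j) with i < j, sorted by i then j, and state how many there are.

count = 3; pairs: (0,3), (1,4), (2,4)

α = atan 0.4 = 21.80°;  2α = 43.60°
n_0 = (+0.9285, +0.3714)
n_1 = (+0.3907, +0.9205)
n_2 = (-0.2830, +0.9591)
n_3 = (-0.9513, -0.3082)
n_4 = (+0.1504, -0.9886)
  (0,1): δ = 134.80°  ·
  (0,2): δ = 95.36°  ·
  (0,3): δ = 3.85°  ✓
  (0,4): δ = 76.85°  ·
  (1,2): δ = 140.56°  ·
  (1,3): δ = 49.05°  ·
  (1,4): δ = 31.65°  ✓
  (2,3): δ = 88.49°  ·
  (2,4): δ = 7.79°  ✓
  (3,4): δ = 99.30°  ·
antipodal pairs: 3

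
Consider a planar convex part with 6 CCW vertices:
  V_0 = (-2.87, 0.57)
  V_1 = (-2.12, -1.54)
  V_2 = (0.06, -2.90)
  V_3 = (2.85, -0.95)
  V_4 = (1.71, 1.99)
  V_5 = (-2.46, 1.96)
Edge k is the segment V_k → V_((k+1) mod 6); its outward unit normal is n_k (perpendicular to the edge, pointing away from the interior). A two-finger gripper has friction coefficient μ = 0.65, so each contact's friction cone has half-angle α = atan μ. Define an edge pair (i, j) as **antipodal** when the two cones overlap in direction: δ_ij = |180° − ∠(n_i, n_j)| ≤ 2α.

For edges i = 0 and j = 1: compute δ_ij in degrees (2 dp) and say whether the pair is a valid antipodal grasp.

α = atan 0.65 = 33.02°;  2α = 66.05°
edge 0: e_0 = (+0.75, -2.11);  n_0 = (-0.9422, -0.3349)
edge 1: e_1 = (+2.18, -1.36);  n_1 = (-0.5293, -0.8484)
∠(n_0, n_1) = 38.47°
δ = |180° − 38.47°| = 141.53°
141.53° > 2α = 66.05°  →  invalid

δ = 141.53°, invalid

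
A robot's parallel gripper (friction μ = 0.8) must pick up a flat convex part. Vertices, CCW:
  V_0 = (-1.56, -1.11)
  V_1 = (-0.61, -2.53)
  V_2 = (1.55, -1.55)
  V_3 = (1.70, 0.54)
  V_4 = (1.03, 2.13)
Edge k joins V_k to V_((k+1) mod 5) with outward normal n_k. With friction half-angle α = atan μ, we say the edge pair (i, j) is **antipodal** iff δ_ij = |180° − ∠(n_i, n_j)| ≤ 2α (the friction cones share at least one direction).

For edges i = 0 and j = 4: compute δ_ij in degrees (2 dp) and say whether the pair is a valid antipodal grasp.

δ = 107.58°, invalid

α = atan 0.8 = 38.66°;  2α = 77.32°
edge 0: e_0 = (+0.95, -1.42);  n_0 = (-0.8311, -0.5561)
edge 4: e_4 = (-2.59, -3.24);  n_4 = (-0.7811, +0.6244)
∠(n_0, n_4) = 72.42°
δ = |180° − 72.42°| = 107.58°
107.58° > 2α = 77.32°  →  invalid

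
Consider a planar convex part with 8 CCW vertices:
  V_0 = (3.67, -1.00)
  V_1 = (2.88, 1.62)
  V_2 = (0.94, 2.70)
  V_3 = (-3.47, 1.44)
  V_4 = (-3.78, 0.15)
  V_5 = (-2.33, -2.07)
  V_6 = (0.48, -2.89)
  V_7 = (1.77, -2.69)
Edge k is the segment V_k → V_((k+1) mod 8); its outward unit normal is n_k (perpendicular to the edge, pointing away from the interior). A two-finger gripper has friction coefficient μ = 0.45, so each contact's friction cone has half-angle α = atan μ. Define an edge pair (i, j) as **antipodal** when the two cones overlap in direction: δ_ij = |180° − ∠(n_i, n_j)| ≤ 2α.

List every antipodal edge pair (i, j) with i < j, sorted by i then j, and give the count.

α = atan 0.45 = 24.23°;  2α = 48.46°
n_0 = (+0.9574, +0.2887)
n_1 = (+0.4864, +0.8737)
n_2 = (-0.2747, +0.9615)
n_3 = (-0.9723, +0.2337)
n_4 = (-0.8372, -0.5468)
n_5 = (-0.2801, -0.9600)
n_6 = (+0.1532, -0.9882)
n_7 = (+0.6646, -0.7472)
  (0,1): δ = 135.88°  ·
  (0,2): δ = 90.83°  ·
  (0,3): δ = 30.29°  ✓
  (0,4): δ = 16.37°  ✓
  (0,5): δ = 56.95°  ·
  (0,6): δ = 82.03°  ·
  (0,7): δ = 114.87°  ·
  (1,2): δ = 134.95°  ·
  (1,3): δ = 74.41°  ·
  (1,4): δ = 27.74°  ✓
  (1,5): δ = 12.84°  ✓
  (1,6): δ = 37.92°  ✓
  (1,7): δ = 70.76°  ·
  (2,3): δ = 119.46°  ·
  (2,4): δ = 72.79°  ·
  (2,5): δ = 32.21°  ✓
  (2,6): δ = 7.13°  ✓
  (2,7): δ = 25.71°  ✓
  (3,4): δ = 133.34°  ·
  (3,5): δ = 92.76°  ·
  (3,6): δ = 67.67°  ·
  (3,7): δ = 34.84°  ✓
  (4,5): δ = 139.42°  ·
  (4,6): δ = 114.34°  ·
  (4,7): δ = 81.50°  ·
  (5,6): δ = 154.92°  ·
  (5,7): δ = 122.08°  ·
  (6,7): δ = 147.16°  ·
antipodal pairs: 9

count = 9; pairs: (0,3), (0,4), (1,4), (1,5), (1,6), (2,5), (2,6), (2,7), (3,7)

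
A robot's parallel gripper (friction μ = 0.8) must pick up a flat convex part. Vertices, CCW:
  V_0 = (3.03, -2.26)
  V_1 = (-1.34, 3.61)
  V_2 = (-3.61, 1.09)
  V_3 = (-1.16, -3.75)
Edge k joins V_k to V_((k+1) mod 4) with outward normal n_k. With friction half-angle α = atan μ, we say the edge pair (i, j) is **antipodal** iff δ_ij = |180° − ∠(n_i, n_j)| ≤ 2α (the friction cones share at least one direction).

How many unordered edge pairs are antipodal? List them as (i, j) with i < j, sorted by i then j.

α = atan 0.8 = 38.66°;  2α = 77.32°
n_0 = (+0.8021, +0.5972)
n_1 = (-0.7430, +0.6693)
n_2 = (-0.8922, -0.4516)
n_3 = (+0.3351, -0.9422)
  (0,1): δ = 78.68°  ·
  (0,2): δ = 9.82°  ✓
  (0,3): δ = 72.91°  ✓
  (1,2): δ = 111.14°  ·
  (1,3): δ = 28.41°  ✓
  (2,3): δ = 97.27°  ·
antipodal pairs: 3

count = 3; pairs: (0,2), (0,3), (1,3)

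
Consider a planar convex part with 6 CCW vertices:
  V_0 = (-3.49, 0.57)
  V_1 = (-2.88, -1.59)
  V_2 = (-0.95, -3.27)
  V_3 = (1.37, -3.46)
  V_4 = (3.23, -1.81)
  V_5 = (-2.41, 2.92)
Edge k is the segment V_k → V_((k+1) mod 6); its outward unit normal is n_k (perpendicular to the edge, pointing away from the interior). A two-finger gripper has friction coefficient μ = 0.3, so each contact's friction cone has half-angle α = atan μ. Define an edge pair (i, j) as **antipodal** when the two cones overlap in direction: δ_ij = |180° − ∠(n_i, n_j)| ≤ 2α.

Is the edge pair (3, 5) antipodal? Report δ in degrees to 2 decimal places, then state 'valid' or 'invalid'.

α = atan 0.3 = 16.70°;  2α = 33.40°
edge 3: e_3 = (+1.86, +1.65);  n_3 = (+0.6636, -0.7481)
edge 5: e_5 = (-1.08, -2.35);  n_5 = (-0.9086, +0.4176)
∠(n_3, n_5) = 156.26°
δ = |180° − 156.26°| = 23.74°
23.74° ≤ 2α = 33.40°  →  valid

δ = 23.74°, valid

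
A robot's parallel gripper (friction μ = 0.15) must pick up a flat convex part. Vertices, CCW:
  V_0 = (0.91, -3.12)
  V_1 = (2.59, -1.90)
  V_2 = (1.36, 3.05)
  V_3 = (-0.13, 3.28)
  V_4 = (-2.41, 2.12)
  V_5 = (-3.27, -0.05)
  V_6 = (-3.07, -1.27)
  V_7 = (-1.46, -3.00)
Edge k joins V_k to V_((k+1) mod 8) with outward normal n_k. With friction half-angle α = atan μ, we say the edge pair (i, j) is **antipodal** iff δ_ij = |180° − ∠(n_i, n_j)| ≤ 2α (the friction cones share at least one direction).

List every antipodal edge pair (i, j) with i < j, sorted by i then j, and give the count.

count = 3; pairs: (0,3), (1,5), (2,7)

α = atan 0.15 = 8.53°;  2α = 17.06°
n_0 = (+0.5876, -0.8092)
n_1 = (+0.9705, +0.2412)
n_2 = (+0.1526, +0.9883)
n_3 = (-0.4535, +0.8913)
n_4 = (-0.9297, +0.3684)
n_5 = (-0.9868, -0.1618)
n_6 = (-0.7320, -0.6813)
n_7 = (-0.0506, -0.9987)
  (0,1): δ = 112.03°  ·
  (0,2): δ = 44.76°  ·
  (0,3): δ = 9.02°  ✓
  (0,4): δ = 32.39°  ·
  (0,5): δ = 63.32°  ·
  (0,6): δ = 96.96°  ·
  (0,7): δ = 141.11°  ·
  (1,2): δ = 112.73°  ·
  (1,3): δ = 76.99°  ·
  (1,4): δ = 35.57°  ·
  (1,5): δ = 4.64°  ✓
  (1,6): δ = 28.99°  ·
  (1,7): δ = 73.15°  ·
  (2,3): δ = 144.26°  ·
  (2,4): δ = 102.84°  ·
  (2,5): δ = 71.92°  ·
  (2,6): δ = 38.28°  ·
  (2,7): δ = 5.88°  ✓
  (3,4): δ = 138.58°  ·
  (3,5): δ = 107.66°  ·
  (3,6): δ = 74.02°  ·
  (3,7): δ = 29.86°  ·
  (4,5): δ = 149.07°  ·
  (4,6): δ = 115.44°  ·
  (4,7): δ = 71.28°  ·
  (5,6): δ = 146.37°  ·
  (5,7): δ = 102.21°  ·
  (6,7): δ = 135.84°  ·
antipodal pairs: 3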